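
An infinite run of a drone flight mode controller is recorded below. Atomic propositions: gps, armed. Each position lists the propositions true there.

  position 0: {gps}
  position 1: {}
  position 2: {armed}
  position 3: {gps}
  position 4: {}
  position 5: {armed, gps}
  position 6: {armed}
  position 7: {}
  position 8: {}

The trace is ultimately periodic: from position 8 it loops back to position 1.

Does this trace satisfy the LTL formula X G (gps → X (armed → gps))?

No

The position after 0 is 1; G (gps → X (armed → gps)) is false there.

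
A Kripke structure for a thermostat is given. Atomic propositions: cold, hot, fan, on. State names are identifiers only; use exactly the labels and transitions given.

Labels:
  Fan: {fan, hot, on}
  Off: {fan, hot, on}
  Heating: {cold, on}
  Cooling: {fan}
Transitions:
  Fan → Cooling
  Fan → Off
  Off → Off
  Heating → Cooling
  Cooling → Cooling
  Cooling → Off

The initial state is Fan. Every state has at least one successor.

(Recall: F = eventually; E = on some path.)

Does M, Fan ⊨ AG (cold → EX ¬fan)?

Yes

States satisfying cold → EX ¬fan: {Fan, Off, Cooling}.
States satisfying AG (cold → EX ¬fan): {Fan, Off, Cooling}.
Every state reachable from Fan satisfies cold → EX ¬fan.
Fan ∈ Sat(AG (cold → EX ¬fan)).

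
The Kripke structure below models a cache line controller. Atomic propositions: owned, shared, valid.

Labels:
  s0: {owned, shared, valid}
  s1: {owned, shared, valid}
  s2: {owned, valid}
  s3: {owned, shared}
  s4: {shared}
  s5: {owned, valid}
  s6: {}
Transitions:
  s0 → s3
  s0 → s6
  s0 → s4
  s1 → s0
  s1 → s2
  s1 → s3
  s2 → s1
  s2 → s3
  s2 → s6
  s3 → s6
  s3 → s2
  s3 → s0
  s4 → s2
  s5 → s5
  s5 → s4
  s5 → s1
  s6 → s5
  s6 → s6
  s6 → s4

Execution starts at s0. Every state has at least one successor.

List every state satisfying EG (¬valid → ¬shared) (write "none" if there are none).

States satisfying ¬valid → ¬shared: {s0, s1, s2, s5, s6}.
States satisfying EG (¬valid → ¬shared): {s0, s1, s2, s5, s6}.

{s0, s1, s2, s5, s6}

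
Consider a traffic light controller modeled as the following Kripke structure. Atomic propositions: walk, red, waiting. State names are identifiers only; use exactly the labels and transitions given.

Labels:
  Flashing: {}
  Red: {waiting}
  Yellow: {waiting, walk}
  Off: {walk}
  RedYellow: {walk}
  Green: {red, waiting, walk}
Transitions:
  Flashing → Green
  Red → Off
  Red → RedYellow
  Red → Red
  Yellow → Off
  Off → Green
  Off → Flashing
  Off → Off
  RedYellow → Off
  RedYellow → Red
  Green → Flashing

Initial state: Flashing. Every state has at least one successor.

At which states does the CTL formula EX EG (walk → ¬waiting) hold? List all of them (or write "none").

{Red, Yellow, Off, RedYellow}

States satisfying EG (walk → ¬waiting): {Red, Off, RedYellow}.
States satisfying EX EG (walk → ¬waiting): {Red, Yellow, Off, RedYellow}.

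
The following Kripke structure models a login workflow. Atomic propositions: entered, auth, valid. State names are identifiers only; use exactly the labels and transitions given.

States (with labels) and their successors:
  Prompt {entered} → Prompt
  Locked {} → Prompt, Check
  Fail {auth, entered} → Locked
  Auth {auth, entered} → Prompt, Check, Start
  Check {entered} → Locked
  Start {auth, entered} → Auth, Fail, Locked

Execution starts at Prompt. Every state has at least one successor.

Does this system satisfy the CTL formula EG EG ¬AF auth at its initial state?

States satisfying EG ¬AF auth: {Prompt, Locked, Check}.
States satisfying EG EG ¬AF auth: {Prompt, Locked, Check}.
Prompt ∈ Sat(EG EG ¬AF auth).

Satisfied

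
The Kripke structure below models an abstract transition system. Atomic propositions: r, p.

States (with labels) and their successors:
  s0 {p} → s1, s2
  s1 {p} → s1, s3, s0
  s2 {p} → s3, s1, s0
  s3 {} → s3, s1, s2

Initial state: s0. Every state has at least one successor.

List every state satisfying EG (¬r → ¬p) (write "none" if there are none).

States satisfying ¬r → ¬p: {s3}.
States satisfying EG (¬r → ¬p): {s3}.

{s3}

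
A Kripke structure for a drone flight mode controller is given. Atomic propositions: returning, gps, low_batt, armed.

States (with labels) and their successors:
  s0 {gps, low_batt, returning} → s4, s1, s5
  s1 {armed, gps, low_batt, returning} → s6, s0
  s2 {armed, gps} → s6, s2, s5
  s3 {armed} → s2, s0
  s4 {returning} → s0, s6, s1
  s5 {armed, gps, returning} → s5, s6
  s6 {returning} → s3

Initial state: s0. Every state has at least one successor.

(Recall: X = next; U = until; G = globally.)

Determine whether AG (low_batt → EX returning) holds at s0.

States satisfying low_batt → EX returning: {s0, s1, s2, s3, s4, s5, s6}.
States satisfying AG (low_batt → EX returning): {s0, s1, s2, s3, s4, s5, s6}.
Every state reachable from s0 satisfies low_batt → EX returning.
s0 ∈ Sat(AG (low_batt → EX returning)).

Yes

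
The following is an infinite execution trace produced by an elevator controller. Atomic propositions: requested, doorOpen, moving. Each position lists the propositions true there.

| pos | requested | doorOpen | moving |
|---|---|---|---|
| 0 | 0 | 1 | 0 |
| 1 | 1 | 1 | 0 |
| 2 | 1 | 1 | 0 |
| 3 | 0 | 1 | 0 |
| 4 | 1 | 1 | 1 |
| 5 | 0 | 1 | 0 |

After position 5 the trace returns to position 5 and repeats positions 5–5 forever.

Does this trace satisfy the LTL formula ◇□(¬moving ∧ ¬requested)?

□(¬moving ∧ ¬requested) holds at position 5, which is reachable from 0, so ◇□(¬moving ∧ ¬requested) holds.

Satisfied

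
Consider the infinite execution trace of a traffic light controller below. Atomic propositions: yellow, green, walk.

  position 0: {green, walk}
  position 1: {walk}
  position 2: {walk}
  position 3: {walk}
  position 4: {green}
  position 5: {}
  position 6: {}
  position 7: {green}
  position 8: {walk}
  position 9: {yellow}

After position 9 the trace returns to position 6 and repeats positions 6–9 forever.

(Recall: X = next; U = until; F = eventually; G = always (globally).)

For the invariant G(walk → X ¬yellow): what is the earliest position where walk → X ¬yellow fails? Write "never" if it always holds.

Check walk → X ¬yellow at each position in order: 0 ✓, 1 ✓, 2 ✓, 3 ✓, 4 ✓, 5 ✓, 6 ✓, 7 ✓.
At position 8 the labels are {walk} and the next position 9 has {yellow}, so walk → X ¬yellow is false there. This is the first violation.

8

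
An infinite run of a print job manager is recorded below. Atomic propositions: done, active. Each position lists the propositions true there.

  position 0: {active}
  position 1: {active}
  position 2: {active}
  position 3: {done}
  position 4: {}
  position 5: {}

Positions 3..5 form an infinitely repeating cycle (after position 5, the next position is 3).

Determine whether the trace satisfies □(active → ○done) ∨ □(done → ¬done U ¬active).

active → ○done must hold at every position from 0 onward. It fails at position 0, so □(active → ○done) is false.
Positions where active holds: 0, 1, 2.
Check ○done at each: 0→fails, 1→fails, 2→ok.
done → ¬done U ¬active holds at every position 0..5, and those are all positions ever visited, so □(done → ¬done U ¬active) holds.
Positions where done holds: 3.
Check ¬done U ¬active at each: 3→ok.
At position 0: □(active → ○done) is false; □(done → ¬done U ¬active) is true; so □(active → ○done) ∨ □(done → ¬done U ¬active) is true.

Satisfied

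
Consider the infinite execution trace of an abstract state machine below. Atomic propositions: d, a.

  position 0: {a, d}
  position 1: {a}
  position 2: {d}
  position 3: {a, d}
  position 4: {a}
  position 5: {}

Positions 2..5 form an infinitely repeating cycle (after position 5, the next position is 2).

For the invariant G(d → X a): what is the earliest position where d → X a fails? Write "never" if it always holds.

never

d → X a holds at every position 0..5, and those are all the positions the trace ever visits, so the invariant G(d → X a) is never violated.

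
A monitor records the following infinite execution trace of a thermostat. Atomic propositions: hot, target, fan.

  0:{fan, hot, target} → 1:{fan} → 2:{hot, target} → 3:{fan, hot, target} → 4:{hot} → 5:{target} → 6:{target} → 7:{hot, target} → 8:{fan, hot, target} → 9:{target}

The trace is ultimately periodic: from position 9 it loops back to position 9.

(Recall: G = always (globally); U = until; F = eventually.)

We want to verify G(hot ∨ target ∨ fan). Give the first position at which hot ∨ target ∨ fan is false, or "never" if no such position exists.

never

hot ∨ target ∨ fan holds at every position 0..9, and those are all the positions the trace ever visits, so the invariant G(hot ∨ target ∨ fan) is never violated.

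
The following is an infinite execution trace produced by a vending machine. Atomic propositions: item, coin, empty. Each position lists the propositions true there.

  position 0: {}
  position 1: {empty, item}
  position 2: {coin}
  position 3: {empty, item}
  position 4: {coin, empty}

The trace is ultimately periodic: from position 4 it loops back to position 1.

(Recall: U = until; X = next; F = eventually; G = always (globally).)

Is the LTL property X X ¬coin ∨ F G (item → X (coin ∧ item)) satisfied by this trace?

Does not hold

The position after 0 is 1; X ¬coin is false there.
G (item → X (coin ∧ item)) is false at every position 0..4, so it never becomes true and F G (item → X (coin ∧ item)) fails.
At position 0: X X ¬coin is false; F G (item → X (coin ∧ item)) is false; so X X ¬coin ∨ F G (item → X (coin ∧ item)) is false.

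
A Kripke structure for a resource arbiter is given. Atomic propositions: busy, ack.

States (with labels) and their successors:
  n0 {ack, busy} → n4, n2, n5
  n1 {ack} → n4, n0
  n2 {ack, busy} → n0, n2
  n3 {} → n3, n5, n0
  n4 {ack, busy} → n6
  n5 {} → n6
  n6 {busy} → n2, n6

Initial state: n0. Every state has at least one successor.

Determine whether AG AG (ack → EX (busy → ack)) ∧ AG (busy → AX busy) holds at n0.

No

States satisfying AG (ack → EX (busy → ack)): ∅.
States satisfying AG AG (ack → EX (busy → ack)): ∅.
States satisfying busy → AX busy: {n1, n2, n3, n4, n5, n6}.
States satisfying AG (busy → AX busy): ∅.
States satisfying AG AG (ack → EX (busy → ack)) ∧ AG (busy → AX busy): ∅.
n0 ∉ Sat(AG AG (ack → EX (busy → ack)) ∧ AG (busy → AX busy)).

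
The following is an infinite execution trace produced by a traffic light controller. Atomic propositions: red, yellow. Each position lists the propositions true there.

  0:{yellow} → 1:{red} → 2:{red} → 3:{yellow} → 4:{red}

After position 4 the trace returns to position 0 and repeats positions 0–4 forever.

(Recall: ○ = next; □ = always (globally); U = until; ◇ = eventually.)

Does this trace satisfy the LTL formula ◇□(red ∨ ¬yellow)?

Does not hold

□(red ∨ ¬yellow) is false at every position 0..4, so it never becomes true and ◇□(red ∨ ¬yellow) fails.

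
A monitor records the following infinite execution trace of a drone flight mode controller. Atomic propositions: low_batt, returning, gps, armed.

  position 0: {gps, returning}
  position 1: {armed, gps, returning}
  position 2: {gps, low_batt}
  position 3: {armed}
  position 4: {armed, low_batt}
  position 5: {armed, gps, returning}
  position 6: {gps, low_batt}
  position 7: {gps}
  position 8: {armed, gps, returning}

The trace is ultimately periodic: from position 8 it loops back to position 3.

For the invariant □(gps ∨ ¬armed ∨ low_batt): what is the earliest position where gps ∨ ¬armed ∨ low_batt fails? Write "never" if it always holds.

3

Check gps ∨ ¬armed ∨ low_batt at each position in order: 0 ✓, 1 ✓, 2 ✓.
At position 3 the labels are {armed}, so gps ∨ ¬armed ∨ low_batt is false there. This is the first violation.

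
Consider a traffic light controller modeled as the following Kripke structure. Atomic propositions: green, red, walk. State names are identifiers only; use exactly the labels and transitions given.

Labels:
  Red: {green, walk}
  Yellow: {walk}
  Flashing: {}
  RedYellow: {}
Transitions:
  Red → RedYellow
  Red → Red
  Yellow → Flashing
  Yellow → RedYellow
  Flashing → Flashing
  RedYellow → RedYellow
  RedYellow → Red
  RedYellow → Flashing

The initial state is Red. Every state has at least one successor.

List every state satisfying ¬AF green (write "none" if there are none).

{Yellow, Flashing, RedYellow}

States satisfying green: {Red}.
States satisfying AF green: {Red}.
States satisfying ¬AF green: {Yellow, Flashing, RedYellow}.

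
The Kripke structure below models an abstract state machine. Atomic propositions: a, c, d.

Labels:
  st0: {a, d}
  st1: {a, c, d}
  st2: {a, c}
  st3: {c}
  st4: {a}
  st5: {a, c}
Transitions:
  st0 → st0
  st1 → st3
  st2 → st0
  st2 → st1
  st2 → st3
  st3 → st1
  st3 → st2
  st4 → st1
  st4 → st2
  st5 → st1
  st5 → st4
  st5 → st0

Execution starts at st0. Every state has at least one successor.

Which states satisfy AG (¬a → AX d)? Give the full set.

{st0}

States satisfying ¬a → AX d: {st0, st1, st2, st4, st5}.
States satisfying AG (¬a → AX d): {st0}.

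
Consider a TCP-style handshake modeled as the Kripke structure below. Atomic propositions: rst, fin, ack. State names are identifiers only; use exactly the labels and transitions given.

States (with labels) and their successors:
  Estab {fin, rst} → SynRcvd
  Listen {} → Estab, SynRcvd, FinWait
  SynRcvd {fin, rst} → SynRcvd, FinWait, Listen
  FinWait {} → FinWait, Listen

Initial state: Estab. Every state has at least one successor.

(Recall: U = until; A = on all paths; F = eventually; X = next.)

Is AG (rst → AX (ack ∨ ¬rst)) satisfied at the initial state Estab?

States satisfying rst → AX (ack ∨ ¬rst): {Listen, FinWait}.
States satisfying AG (rst → AX (ack ∨ ¬rst)): ∅.
Estab is reachable from Estab and violates rst → AX (ack ∨ ¬rst), so AG fails at Estab.
Estab ∉ Sat(AG (rst → AX (ack ∨ ¬rst))).

Violated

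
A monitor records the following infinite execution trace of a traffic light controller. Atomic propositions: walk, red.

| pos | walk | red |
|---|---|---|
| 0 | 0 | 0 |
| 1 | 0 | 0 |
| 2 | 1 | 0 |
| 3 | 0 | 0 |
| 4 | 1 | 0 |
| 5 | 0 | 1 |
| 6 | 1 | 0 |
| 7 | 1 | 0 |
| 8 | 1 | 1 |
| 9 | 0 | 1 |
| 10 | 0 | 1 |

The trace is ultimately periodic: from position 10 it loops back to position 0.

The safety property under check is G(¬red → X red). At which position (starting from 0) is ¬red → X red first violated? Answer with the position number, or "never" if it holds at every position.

0

At position 0 the labels are {} and the next position 1 has {}, so ¬red → X red is false there. This is the first violation.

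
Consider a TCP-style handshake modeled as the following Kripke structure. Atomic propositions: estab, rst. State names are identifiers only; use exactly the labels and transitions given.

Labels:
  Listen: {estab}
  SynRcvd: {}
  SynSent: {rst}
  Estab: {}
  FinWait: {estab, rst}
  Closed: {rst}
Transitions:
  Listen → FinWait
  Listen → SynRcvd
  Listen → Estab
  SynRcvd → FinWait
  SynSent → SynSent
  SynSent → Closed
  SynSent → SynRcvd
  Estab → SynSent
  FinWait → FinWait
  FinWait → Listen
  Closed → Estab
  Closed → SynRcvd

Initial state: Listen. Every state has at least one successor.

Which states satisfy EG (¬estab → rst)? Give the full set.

{Listen, SynSent, FinWait}

States satisfying ¬estab → rst: {Listen, SynSent, FinWait, Closed}.
States satisfying EG (¬estab → rst): {Listen, SynSent, FinWait}.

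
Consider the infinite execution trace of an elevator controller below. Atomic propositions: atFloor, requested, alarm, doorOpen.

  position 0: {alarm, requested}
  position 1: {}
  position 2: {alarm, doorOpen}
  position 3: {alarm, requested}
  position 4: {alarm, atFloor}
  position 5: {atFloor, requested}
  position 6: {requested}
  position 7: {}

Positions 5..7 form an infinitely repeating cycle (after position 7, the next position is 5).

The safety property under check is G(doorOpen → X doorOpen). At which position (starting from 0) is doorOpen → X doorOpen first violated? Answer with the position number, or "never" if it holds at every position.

Check doorOpen → X doorOpen at each position in order: 0 ✓, 1 ✓.
At position 2 the labels are {alarm, doorOpen} and the next position 3 has {alarm, requested}, so doorOpen → X doorOpen is false there. This is the first violation.

2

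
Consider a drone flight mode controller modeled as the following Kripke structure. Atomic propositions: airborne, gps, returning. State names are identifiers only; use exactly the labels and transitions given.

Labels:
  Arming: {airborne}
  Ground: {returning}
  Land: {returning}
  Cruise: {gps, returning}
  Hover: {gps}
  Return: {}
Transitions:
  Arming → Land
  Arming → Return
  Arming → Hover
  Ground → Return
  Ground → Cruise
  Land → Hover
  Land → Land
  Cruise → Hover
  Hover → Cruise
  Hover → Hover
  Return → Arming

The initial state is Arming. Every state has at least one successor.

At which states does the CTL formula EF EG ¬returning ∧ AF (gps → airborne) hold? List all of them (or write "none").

{Arming, Ground, Land, Return}

States satisfying EG ¬returning: {Arming, Hover, Return}.
States satisfying EF EG ¬returning: {Arming, Ground, Land, Cruise, Hover, Return}.
States satisfying gps → airborne: {Arming, Ground, Land, Return}.
States satisfying AF (gps → airborne): {Arming, Ground, Land, Return}.
States satisfying EF EG ¬returning ∧ AF (gps → airborne): {Arming, Ground, Land, Return}.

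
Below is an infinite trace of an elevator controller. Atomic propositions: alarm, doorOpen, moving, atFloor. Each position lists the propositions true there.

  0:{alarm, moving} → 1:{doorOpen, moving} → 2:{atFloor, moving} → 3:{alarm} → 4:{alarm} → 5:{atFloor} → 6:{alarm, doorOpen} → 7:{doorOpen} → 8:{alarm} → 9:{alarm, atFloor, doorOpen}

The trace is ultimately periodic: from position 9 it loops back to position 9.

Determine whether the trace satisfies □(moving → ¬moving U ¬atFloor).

Violated

moving → ¬moving U ¬atFloor must hold at every position from 0 onward. It fails at position 2, so □(moving → ¬moving U ¬atFloor) is false.
Positions where moving holds: 0, 1, 2.
Check ¬moving U ¬atFloor at each: 0→ok, 1→ok, 2→fails.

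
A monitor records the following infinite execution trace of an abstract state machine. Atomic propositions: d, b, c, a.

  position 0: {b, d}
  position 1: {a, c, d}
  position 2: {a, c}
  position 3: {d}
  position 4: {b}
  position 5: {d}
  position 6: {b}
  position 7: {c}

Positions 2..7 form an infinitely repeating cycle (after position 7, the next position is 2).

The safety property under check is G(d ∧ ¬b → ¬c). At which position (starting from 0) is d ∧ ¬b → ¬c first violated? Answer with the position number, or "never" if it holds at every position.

1

Check d ∧ ¬b → ¬c at each position in order: 0 ✓.
At position 1 the labels are {a, c, d}, so d ∧ ¬b → ¬c is false there. This is the first violation.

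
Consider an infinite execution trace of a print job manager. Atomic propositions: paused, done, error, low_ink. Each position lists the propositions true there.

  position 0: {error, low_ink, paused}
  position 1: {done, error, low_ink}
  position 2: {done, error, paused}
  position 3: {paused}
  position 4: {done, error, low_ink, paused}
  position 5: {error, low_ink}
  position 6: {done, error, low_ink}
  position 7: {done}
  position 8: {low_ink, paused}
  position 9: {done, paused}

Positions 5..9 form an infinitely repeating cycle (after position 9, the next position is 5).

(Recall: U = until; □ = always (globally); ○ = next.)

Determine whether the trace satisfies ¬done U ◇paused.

Walking from position 0: ◇paused first holds at position 0, and ¬done holds at every earlier position along the way, so ¬done U ◇paused holds.

Holds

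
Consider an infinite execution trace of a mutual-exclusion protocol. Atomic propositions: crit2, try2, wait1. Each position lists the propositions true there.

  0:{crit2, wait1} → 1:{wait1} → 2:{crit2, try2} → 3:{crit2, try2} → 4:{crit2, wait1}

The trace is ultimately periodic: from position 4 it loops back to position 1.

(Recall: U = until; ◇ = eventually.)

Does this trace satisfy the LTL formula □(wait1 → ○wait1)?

Violated

wait1 → ○wait1 must hold at every position from 0 onward. It fails at position 1, so □(wait1 → ○wait1) is false.
Positions where wait1 holds: 0, 1, 4.
Check ○wait1 at each: 0→ok, 1→fails, 4→ok.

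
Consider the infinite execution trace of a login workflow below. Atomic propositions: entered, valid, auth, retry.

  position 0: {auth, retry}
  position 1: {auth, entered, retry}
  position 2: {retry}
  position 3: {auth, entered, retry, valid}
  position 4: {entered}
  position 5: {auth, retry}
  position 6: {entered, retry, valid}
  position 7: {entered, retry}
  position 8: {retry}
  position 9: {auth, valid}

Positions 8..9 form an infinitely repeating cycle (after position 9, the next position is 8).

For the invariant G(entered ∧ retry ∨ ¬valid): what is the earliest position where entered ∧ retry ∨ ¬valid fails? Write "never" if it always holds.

9

Check entered ∧ retry ∨ ¬valid at each position in order: 0 ✓, 1 ✓, 2 ✓, 3 ✓, 4 ✓, 5 ✓, 6 ✓, 7 ✓, 8 ✓.
At position 9 the labels are {auth, valid}, so entered ∧ retry ∨ ¬valid is false there. This is the first violation.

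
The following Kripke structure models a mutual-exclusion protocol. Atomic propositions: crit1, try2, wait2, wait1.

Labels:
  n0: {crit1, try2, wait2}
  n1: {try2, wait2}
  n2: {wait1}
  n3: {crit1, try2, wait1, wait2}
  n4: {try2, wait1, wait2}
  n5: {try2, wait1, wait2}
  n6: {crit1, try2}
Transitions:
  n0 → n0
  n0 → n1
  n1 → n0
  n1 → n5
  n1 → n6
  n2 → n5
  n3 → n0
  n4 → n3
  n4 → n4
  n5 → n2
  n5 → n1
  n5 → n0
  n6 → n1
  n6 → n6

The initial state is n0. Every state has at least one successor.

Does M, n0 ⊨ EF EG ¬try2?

Violated

States satisfying EG ¬try2: ∅.
States satisfying EF EG ¬try2: ∅.
No suitable path/successor from n0 witnesses the formula.
n0 ∉ Sat(EF EG ¬try2).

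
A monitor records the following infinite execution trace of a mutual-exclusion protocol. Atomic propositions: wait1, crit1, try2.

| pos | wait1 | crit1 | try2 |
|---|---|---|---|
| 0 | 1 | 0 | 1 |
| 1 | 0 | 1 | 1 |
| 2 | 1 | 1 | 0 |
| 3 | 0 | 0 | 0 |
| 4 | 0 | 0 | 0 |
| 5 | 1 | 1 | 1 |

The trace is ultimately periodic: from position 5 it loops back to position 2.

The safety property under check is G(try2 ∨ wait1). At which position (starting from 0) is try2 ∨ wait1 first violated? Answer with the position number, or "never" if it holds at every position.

3

Check try2 ∨ wait1 at each position in order: 0 ✓, 1 ✓, 2 ✓.
At position 3 the labels are {}, so try2 ∨ wait1 is false there. This is the first violation.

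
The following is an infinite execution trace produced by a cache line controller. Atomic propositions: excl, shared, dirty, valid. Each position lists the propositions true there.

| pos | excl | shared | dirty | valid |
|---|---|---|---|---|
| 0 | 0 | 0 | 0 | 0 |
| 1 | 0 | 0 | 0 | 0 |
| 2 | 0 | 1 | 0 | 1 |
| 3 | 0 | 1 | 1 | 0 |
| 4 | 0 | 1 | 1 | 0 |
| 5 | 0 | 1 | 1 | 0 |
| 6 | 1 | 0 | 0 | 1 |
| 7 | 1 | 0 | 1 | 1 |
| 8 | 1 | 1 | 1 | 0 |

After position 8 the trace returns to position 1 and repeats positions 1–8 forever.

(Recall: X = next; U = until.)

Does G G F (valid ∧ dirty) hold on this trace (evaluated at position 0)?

G F (valid ∧ dirty) holds at every position 0..8, and those are all positions ever visited, so G G F (valid ∧ dirty) holds.

Satisfied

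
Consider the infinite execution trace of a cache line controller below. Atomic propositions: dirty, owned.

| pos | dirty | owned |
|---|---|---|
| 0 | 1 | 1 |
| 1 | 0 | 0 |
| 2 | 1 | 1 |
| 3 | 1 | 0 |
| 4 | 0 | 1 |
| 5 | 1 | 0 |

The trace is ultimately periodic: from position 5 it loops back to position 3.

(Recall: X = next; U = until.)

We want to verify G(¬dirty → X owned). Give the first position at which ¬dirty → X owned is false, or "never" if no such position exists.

Check ¬dirty → X owned at each position in order: 0 ✓, 1 ✓, 2 ✓, 3 ✓.
At position 4 the labels are {owned} and the next position 5 has {dirty}, so ¬dirty → X owned is false there. This is the first violation.

4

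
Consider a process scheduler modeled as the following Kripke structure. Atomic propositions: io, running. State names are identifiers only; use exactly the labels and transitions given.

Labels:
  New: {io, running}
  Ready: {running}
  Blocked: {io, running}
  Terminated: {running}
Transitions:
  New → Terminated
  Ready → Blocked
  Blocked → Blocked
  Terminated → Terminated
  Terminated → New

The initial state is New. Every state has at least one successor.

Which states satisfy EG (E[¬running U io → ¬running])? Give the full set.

{Terminated}

States satisfying E[¬running U io → ¬running]: {Ready, Terminated}.
States satisfying EG (E[¬running U io → ¬running]): {Terminated}.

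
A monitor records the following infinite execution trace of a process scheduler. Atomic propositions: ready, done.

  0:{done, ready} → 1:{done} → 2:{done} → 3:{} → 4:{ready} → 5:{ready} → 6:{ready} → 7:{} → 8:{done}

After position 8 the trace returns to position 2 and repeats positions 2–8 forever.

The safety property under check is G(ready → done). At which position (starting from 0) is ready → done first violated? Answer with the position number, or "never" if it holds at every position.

4

Check ready → done at each position in order: 0 ✓, 1 ✓, 2 ✓, 3 ✓.
At position 4 the labels are {ready}, so ready → done is false there. This is the first violation.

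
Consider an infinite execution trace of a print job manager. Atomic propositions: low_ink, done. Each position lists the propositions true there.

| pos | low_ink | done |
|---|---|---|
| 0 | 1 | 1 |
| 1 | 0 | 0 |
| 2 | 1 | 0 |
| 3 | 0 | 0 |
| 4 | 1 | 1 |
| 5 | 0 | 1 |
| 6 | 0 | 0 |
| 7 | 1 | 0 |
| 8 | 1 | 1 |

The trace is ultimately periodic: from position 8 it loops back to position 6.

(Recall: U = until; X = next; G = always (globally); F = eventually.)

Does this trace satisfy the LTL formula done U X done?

No

Walking from position 0: at position 1, X done has not yet held and done fails, so done U X done is false.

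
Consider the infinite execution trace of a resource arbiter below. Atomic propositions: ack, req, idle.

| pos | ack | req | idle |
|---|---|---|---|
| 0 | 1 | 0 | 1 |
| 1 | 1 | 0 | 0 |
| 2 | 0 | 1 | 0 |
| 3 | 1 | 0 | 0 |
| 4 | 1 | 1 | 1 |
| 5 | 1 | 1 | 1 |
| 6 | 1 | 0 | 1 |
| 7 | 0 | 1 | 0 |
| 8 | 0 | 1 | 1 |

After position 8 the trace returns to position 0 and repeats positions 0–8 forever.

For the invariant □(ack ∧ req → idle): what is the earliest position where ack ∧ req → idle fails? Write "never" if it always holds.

ack ∧ req → idle holds at every position 0..8, and those are all the positions the trace ever visits, so the invariant □(ack ∧ req → idle) is never violated.

never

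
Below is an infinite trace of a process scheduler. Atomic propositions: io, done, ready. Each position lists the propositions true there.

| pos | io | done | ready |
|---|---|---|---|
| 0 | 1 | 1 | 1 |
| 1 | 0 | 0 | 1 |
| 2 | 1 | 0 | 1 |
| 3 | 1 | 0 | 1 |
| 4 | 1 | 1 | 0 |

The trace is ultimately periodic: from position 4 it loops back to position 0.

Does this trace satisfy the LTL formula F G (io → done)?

G (io → done) is false at every position 0..4, so it never becomes true and F G (io → done) fails.

Violated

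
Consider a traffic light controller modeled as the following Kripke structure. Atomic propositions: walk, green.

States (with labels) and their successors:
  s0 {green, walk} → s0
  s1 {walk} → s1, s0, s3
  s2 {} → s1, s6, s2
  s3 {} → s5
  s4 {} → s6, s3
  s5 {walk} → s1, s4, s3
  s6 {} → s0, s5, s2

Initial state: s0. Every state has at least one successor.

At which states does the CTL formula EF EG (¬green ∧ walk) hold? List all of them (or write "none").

States satisfying EG (¬green ∧ walk): {s1, s5}.
States satisfying EF EG (¬green ∧ walk): {s1, s2, s3, s4, s5, s6}.

{s1, s2, s3, s4, s5, s6}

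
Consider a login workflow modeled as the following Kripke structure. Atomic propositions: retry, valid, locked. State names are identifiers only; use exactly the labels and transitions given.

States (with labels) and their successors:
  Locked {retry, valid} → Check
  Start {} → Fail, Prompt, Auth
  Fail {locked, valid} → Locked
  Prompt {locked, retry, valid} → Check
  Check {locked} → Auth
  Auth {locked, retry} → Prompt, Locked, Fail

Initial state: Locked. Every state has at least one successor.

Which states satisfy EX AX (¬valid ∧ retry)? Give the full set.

States satisfying AX (¬valid ∧ retry): {Check}.
States satisfying EX AX (¬valid ∧ retry): {Locked, Prompt}.

{Locked, Prompt}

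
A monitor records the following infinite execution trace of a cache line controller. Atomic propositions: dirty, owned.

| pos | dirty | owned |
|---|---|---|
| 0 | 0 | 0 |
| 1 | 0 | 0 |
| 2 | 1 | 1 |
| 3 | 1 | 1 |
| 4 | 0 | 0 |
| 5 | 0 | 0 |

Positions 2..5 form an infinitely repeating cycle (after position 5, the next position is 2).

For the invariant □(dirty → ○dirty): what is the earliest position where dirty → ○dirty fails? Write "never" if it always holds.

3

Check dirty → ○dirty at each position in order: 0 ✓, 1 ✓, 2 ✓.
At position 3 the labels are {dirty, owned} and the next position 4 has {}, so dirty → ○dirty is false there. This is the first violation.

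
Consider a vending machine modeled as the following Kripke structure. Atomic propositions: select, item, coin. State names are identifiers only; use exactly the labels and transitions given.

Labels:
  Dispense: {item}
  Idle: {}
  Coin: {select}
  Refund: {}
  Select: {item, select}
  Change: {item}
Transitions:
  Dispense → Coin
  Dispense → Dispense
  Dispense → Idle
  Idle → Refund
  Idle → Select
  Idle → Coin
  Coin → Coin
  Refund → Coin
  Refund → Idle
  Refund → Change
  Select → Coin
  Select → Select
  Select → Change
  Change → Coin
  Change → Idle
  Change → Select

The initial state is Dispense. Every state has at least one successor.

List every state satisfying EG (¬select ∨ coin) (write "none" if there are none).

{Dispense, Idle, Refund, Change}

States satisfying ¬select ∨ coin: {Dispense, Idle, Refund, Change}.
States satisfying EG (¬select ∨ coin): {Dispense, Idle, Refund, Change}.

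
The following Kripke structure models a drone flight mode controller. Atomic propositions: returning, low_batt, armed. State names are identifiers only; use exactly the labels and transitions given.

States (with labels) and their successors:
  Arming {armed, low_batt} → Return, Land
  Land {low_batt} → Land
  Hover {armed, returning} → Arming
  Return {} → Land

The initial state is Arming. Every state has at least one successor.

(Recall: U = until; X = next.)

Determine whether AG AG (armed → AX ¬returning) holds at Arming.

States satisfying AG (armed → AX ¬returning): {Arming, Land, Hover, Return}.
States satisfying AG AG (armed → AX ¬returning): {Arming, Land, Hover, Return}.
Every state reachable from Arming satisfies AG (armed → AX ¬returning).
Arming ∈ Sat(AG AG (armed → AX ¬returning)).

Holds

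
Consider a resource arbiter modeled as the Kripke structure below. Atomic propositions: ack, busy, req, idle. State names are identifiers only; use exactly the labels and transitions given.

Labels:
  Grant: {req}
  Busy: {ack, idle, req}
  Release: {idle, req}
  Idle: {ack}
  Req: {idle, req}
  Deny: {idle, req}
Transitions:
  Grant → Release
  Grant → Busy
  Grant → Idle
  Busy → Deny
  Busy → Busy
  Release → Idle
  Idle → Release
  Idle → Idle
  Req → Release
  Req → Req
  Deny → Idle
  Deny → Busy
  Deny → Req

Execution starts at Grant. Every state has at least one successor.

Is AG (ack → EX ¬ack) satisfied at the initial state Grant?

States satisfying ack → EX ¬ack: {Grant, Busy, Release, Idle, Req, Deny}.
States satisfying AG (ack → EX ¬ack): {Grant, Busy, Release, Idle, Req, Deny}.
Every state reachable from Grant satisfies ack → EX ¬ack.
Grant ∈ Sat(AG (ack → EX ¬ack)).

Satisfied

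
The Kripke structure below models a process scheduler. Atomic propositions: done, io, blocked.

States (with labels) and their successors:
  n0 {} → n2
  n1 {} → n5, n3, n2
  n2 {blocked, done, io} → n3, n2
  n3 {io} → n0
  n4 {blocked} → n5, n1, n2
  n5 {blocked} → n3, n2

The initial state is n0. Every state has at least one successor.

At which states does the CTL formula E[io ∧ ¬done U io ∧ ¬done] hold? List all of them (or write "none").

{n3}

States satisfying io ∧ ¬done: {n3}.
States satisfying E[io ∧ ¬done U io ∧ ¬done]: {n3}.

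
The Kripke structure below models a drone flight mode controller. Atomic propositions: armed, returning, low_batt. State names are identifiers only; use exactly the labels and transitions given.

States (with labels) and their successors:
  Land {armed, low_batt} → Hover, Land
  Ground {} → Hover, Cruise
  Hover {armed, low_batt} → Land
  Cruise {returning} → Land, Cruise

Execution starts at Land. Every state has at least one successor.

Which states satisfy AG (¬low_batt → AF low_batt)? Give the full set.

{Land, Hover}

States satisfying ¬low_batt → AF low_batt: {Land, Hover}.
States satisfying AG (¬low_batt → AF low_batt): {Land, Hover}.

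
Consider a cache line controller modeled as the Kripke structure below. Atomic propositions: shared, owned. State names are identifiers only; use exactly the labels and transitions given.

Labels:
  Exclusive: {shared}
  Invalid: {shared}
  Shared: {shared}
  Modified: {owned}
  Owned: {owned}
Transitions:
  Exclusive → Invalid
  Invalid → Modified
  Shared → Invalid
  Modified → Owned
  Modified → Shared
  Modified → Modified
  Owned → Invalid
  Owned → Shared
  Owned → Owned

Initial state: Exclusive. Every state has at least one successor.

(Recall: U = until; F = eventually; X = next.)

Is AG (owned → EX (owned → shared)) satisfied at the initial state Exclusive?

States satisfying owned → EX (owned → shared): {Exclusive, Invalid, Shared, Modified, Owned}.
States satisfying AG (owned → EX (owned → shared)): {Exclusive, Invalid, Shared, Modified, Owned}.
Every state reachable from Exclusive satisfies owned → EX (owned → shared).
Exclusive ∈ Sat(AG (owned → EX (owned → shared))).

Holds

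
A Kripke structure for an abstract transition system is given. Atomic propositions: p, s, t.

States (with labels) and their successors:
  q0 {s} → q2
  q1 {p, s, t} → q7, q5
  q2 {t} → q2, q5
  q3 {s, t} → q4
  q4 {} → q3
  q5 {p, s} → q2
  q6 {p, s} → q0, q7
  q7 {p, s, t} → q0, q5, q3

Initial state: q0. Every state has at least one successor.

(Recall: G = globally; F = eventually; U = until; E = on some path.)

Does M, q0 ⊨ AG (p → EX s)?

States satisfying p → EX s: {q0, q1, q2, q3, q4, q6, q7}.
States satisfying AG (p → EX s): {q3, q4}.
q5 is reachable from q0 and violates p → EX s, so AG fails at q0.
q0 ∉ Sat(AG (p → EX s)).

Violated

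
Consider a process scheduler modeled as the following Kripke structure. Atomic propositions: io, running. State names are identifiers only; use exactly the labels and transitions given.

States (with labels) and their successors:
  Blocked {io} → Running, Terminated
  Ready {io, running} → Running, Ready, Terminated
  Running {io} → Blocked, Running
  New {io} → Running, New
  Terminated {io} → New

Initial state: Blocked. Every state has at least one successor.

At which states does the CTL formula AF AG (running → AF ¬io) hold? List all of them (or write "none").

States satisfying AG (running → AF ¬io): {Blocked, Running, New, Terminated}.
States satisfying AF AG (running → AF ¬io): {Blocked, Running, New, Terminated}.

{Blocked, Running, New, Terminated}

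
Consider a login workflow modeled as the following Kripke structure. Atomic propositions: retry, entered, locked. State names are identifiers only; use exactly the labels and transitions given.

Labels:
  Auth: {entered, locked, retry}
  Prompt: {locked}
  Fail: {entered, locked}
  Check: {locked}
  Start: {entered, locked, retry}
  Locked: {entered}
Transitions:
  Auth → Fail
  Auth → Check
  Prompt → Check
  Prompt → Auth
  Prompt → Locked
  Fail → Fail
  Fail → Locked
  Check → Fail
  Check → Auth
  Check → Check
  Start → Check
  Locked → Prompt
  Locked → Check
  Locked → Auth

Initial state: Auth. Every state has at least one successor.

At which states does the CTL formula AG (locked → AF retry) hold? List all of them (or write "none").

States satisfying locked → AF retry: {Auth, Start, Locked}.
States satisfying AG (locked → AF retry): ∅.

none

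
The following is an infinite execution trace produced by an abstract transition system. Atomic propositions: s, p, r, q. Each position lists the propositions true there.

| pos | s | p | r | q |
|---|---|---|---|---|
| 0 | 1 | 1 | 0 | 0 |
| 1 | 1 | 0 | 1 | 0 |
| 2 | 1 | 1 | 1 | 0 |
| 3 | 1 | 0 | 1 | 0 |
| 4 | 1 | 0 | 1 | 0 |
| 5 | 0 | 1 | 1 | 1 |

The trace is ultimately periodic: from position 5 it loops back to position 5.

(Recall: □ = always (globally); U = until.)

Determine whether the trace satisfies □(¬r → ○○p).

Yes

¬r → ○○p holds at every position 0..5, and those are all positions ever visited, so □(¬r → ○○p) holds.
Positions where ¬r holds: 0.
Check ○○p at each: 0→ok.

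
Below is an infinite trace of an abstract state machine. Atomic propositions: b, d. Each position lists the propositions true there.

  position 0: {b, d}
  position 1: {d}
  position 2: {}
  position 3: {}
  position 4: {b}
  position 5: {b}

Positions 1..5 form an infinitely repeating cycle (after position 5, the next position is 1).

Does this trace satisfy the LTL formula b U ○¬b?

Satisfied

Walking from position 0: ○¬b first holds at position 0, and b holds at every earlier position along the way, so b U ○¬b holds.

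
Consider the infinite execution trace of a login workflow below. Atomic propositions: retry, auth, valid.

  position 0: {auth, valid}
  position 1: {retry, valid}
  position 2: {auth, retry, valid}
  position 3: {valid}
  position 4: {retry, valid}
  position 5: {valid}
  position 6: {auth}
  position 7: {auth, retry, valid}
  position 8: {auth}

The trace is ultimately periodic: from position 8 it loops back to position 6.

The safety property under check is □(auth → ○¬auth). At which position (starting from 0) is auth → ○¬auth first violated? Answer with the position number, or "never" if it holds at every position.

6

Check auth → ○¬auth at each position in order: 0 ✓, 1 ✓, 2 ✓, 3 ✓, 4 ✓, 5 ✓.
At position 6 the labels are {auth} and the next position 7 has {auth, retry, valid}, so auth → ○¬auth is false there. This is the first violation.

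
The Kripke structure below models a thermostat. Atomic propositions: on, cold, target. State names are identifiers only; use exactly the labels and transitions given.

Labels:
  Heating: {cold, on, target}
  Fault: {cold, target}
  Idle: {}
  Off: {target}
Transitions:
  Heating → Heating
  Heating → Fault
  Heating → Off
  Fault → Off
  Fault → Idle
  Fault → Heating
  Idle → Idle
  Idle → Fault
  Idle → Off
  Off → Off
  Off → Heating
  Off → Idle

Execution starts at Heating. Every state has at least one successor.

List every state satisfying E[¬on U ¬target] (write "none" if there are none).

States satisfying ¬on: {Fault, Idle, Off}.
States satisfying ¬target: {Idle}.
States satisfying E[¬on U ¬target]: {Fault, Idle, Off}.

{Fault, Idle, Off}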